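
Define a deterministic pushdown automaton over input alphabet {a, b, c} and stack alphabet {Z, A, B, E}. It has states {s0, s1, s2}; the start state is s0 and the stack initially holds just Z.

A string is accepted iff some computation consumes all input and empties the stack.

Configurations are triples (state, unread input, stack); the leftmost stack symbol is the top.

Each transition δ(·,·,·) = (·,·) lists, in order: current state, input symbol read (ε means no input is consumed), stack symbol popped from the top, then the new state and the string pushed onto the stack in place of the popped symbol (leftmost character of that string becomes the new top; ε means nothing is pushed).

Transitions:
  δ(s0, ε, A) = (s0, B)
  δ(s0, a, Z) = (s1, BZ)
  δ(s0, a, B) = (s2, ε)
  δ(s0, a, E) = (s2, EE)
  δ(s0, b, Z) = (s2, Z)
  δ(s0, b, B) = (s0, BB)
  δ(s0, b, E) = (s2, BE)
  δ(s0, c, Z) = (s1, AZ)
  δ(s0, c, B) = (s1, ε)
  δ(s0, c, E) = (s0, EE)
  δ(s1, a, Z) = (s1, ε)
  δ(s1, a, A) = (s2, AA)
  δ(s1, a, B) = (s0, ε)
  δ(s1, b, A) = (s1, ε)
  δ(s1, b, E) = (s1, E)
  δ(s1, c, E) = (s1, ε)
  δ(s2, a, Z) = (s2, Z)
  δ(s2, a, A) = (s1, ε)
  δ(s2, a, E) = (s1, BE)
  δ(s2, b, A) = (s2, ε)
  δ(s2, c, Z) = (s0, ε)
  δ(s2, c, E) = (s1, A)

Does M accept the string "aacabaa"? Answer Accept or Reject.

(s0, aacabaa, Z)
  read a, top Z: go to s1, push BZ → (s1, acabaa, BZ)
  read a, top B: go to s0, push ε → (s0, cabaa, Z)
  read c, top Z: go to s1, push AZ → (s1, abaa, AZ)
  read a, top A: go to s2, push AA → (s2, baa, AAZ)
  read b, top A: go to s2, push ε → (s2, aa, AZ)
  read a, top A: go to s1, push ε → (s1, a, Z)
  read a, top Z: go to s1, push ε → (s1, ε, ε)
All input consumed and the stack is empty.

Accept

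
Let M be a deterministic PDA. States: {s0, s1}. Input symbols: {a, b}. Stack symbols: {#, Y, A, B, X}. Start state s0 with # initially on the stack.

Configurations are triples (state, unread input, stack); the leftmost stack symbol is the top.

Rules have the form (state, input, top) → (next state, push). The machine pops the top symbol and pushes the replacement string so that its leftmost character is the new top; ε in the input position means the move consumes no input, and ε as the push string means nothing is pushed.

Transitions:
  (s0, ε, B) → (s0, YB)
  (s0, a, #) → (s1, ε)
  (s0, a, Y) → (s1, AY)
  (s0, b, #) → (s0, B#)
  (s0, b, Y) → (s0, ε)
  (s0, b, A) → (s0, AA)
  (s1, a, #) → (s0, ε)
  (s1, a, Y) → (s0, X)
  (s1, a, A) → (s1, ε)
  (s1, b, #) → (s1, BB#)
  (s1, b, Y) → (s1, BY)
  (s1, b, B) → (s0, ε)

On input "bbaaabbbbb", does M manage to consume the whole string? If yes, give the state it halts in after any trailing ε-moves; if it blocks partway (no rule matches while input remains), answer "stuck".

stuck

(s0, bbaaabbbbb, #)
  read b, top #: go to s0, push B# → (s0, baaabbbbb, B#)
  ε-move, top B: go to s0, push YB → (s0, baaabbbbb, YB#)
  read b, top Y: go to s0, push ε → (s0, aaabbbbb, B#)
  ε-move, top B: go to s0, push YB → (s0, aaabbbbb, YB#)
  read a, top Y: go to s1, push AY → (s1, aabbbbb, AYB#)
  read a, top A: go to s1, push ε → (s1, abbbbb, YB#)
  read a, top Y: go to s0, push X → (s0, bbbbb, XB#)
No transition for (s0, b, top X); M blocks with input bbbbb remaining.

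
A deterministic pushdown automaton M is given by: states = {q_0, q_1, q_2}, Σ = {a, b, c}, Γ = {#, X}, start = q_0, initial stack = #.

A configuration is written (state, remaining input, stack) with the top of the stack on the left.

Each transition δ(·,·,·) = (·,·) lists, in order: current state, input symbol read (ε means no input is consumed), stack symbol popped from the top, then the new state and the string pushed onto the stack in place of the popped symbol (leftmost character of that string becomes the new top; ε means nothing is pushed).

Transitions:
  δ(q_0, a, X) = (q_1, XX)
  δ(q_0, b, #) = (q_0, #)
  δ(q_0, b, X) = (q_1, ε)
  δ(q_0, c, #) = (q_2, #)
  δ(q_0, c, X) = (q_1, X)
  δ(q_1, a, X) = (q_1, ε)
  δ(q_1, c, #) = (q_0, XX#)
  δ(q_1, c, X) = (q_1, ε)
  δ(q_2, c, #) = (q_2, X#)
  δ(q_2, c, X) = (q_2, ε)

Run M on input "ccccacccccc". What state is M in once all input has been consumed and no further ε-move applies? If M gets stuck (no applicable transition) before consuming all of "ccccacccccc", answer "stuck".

(q_0, ccccacccccc, #) ⊢ (q_2, cccacccccc, #) ⊢ (q_2, ccacccccc, X#) ⊢ (q_2, cacccccc, #) ⊢ (q_2, acccccc, X#)
No transition for (q_2, a, top X); M blocks with input acccccc remaining.

stuck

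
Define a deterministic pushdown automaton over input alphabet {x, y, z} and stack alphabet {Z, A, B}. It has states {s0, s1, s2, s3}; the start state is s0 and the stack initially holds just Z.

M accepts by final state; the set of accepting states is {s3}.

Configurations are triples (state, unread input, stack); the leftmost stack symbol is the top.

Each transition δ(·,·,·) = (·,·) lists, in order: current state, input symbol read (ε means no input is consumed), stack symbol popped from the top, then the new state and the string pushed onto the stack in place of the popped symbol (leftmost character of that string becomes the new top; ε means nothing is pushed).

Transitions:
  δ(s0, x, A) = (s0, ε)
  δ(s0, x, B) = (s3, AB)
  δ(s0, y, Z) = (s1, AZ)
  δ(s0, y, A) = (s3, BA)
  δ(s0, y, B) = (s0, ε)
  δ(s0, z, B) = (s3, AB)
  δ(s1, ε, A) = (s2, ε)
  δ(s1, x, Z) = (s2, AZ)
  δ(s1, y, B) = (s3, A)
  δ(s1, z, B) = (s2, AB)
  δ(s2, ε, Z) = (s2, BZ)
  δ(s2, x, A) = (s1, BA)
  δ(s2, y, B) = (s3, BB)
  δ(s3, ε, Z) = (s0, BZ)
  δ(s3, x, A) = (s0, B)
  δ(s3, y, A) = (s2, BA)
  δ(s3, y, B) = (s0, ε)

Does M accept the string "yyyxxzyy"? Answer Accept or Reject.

(s0, yyyxxzyy, Z) ⊢ (s1, yyxxzyy, AZ) ⊢ (s2, yyxxzyy, Z) ⊢ (s2, yyxxzyy, BZ) ⊢ (s3, yxxzyy, BBZ) ⊢ (s0, xxzyy, BZ) ⊢ (s3, xzyy, ABZ) ⊢ (s0, zyy, BBZ) ⊢ (s3, yy, ABBZ) ⊢ (s2, y, BABBZ) ⊢ (s3, ε, BBABBZ)
All input consumed; state s3 ∈ F.

Accept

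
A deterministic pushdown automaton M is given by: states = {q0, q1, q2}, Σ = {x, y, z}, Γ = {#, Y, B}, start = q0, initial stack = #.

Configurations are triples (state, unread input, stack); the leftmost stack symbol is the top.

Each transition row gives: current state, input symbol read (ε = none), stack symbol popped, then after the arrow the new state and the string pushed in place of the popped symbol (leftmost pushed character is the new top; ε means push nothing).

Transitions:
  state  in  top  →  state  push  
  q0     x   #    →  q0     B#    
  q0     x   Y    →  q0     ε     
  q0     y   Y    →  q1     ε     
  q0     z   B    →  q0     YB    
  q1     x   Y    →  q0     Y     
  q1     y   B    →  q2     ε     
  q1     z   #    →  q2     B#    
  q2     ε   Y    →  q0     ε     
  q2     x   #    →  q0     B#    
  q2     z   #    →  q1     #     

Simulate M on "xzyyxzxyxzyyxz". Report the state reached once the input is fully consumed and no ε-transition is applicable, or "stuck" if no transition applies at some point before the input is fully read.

stuck

(q0, xzyyxzxyxzyyxz, #)
  read x, top #: go to q0, push B# → (q0, zyyxzxyxzyyxz, B#)
  read z, top B: go to q0, push YB → (q0, yyxzxyxzyyxz, YB#)
  read y, top Y: go to q1, push ε → (q1, yxzxyxzyyxz, B#)
  read y, top B: go to q2, push ε → (q2, xzxyxzyyxz, #)
  read x, top #: go to q0, push B# → (q0, zxyxzyyxz, B#)
  read z, top B: go to q0, push YB → (q0, xyxzyyxz, YB#)
  read x, top Y: go to q0, push ε → (q0, yxzyyxz, B#)
No transition for (q0, y, top B); M blocks with input yxzyyxz remaining.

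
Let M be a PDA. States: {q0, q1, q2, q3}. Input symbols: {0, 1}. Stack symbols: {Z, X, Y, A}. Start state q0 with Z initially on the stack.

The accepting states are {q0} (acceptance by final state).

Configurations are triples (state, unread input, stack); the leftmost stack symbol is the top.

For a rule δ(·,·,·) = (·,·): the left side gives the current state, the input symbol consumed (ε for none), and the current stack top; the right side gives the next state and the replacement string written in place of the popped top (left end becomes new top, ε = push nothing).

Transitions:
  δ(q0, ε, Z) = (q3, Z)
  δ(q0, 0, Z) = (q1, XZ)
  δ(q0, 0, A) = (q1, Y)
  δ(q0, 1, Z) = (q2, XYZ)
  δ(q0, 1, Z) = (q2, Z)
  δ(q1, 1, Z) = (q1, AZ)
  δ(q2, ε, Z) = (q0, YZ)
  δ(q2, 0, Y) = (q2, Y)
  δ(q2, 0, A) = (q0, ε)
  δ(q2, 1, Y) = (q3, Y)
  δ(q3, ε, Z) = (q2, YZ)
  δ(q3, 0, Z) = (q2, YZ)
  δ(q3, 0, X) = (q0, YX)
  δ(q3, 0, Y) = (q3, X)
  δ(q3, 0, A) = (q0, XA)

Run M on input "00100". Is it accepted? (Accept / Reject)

Accept

One accepting computation: (q0, 00100, Z) ⊢ (q3, 00100, Z) ⊢ (q2, 0100, YZ) ⊢ (q2, 100, YZ) ⊢ (q3, 00, YZ) ⊢ (q3, 0, XZ) ⊢ (q0, ε, YXZ)
All input consumed and state q0 ∈ F.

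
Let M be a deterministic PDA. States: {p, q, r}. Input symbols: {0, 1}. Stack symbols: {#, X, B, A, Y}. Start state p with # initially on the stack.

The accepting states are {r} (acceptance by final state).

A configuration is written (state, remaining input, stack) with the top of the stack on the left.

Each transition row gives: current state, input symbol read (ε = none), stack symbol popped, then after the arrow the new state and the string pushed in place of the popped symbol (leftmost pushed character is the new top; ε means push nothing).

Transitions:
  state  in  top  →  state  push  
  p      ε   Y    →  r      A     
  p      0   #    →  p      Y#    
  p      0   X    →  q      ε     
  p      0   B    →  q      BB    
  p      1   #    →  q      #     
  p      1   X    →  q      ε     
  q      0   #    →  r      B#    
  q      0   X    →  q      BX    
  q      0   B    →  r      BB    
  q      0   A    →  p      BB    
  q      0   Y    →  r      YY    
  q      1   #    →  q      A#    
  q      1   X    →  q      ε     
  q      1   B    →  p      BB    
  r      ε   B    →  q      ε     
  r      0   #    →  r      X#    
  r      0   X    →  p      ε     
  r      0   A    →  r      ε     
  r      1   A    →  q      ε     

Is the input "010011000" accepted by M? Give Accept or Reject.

Reject

(p, 010011000, #)
  read 0, top #: go to p, push Y# → (p, 10011000, Y#)
  ε-move, top Y: go to r, push A → (r, 10011000, A#)
  read 1, top A: go to q, push ε → (q, 0011000, #)
  read 0, top #: go to r, push B# → (r, 011000, B#)
  ε-move, top B: go to q, push ε → (q, 011000, #)
  read 0, top #: go to r, push B# → (r, 11000, B#)
  ε-move, top B: go to q, push ε → (q, 11000, #)
  read 1, top #: go to q, push A# → (q, 1000, A#)
No transition applies at (q, 1000, A#); input not fully consumed.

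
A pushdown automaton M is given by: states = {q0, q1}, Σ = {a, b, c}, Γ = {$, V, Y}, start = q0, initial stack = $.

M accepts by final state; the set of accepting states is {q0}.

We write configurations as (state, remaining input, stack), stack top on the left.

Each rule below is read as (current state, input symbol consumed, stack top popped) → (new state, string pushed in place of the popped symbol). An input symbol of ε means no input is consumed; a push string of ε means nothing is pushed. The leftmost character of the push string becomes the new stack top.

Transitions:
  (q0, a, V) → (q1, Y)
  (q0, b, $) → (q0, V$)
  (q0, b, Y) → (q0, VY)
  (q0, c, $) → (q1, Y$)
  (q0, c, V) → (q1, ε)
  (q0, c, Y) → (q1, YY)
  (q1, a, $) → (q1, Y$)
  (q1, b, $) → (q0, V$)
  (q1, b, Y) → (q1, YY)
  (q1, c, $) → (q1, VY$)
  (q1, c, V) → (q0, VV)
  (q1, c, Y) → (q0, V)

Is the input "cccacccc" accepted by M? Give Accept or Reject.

Accept

One accepting computation: (q0, cccacccc, $) ⊢ (q1, ccacccc, Y$) ⊢ (q0, cacccc, V$) ⊢ (q1, acccc, $) ⊢ (q1, cccc, Y$) ⊢ (q0, ccc, V$) ⊢ (q1, cc, $) ⊢ (q1, c, VY$) ⊢ (q0, ε, VVY$)
All input consumed and state q0 ∈ F.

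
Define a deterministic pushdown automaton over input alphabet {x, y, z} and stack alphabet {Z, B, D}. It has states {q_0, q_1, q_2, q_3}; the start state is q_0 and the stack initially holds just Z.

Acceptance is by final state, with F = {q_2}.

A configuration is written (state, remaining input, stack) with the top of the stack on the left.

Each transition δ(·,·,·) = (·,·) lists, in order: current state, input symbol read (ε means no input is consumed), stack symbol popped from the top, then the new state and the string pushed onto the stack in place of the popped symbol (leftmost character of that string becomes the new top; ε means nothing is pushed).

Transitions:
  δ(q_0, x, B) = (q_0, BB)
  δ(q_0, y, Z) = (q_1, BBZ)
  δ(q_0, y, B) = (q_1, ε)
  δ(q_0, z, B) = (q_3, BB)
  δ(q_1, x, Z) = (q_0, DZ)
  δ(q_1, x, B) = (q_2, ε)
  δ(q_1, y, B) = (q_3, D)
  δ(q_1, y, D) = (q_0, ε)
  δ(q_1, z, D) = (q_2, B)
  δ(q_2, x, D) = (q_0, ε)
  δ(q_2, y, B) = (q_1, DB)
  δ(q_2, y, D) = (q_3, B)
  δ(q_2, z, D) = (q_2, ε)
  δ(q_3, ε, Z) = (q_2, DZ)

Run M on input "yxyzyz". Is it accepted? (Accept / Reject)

Accept

(q_0, yxyzyz, Z) ⊢ (q_1, xyzyz, BBZ) ⊢ (q_2, yzyz, BZ) ⊢ (q_1, zyz, DBZ) ⊢ (q_2, yz, BBZ) ⊢ (q_1, z, DBBZ) ⊢ (q_2, ε, BBBZ)
All input consumed; state q_2 ∈ F.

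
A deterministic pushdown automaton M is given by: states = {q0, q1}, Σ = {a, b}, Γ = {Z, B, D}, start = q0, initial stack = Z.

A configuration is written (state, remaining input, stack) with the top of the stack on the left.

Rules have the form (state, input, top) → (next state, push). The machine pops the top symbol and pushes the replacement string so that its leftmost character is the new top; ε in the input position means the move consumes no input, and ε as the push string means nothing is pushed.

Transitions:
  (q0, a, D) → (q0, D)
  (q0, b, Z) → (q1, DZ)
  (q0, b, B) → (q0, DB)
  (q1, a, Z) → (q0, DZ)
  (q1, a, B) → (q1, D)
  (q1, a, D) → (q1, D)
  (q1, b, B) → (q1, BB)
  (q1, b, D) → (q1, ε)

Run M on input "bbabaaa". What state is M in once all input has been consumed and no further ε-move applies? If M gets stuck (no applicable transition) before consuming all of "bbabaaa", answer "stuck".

(q0, bbabaaa, Z) ⊢ (q1, babaaa, DZ) ⊢ (q1, abaaa, Z) ⊢ (q0, baaa, DZ)
No transition for (q0, b, top D); M blocks with input baaa remaining.

stuck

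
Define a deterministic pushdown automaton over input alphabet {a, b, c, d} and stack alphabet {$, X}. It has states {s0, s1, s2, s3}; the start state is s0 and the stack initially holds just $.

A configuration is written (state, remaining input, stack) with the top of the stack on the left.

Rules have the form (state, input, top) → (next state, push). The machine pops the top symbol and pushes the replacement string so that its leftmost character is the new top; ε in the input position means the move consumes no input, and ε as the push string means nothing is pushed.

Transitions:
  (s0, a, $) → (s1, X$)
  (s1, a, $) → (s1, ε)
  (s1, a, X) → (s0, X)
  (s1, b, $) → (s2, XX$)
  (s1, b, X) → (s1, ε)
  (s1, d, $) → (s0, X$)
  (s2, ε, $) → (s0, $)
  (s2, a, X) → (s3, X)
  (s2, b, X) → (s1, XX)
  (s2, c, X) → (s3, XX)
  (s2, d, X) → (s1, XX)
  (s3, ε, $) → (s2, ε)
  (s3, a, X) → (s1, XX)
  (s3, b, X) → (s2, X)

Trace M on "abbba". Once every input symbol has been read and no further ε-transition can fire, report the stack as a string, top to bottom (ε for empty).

XXX$

(s0, abbba, $)
  read a, top $: go to s1, push X$ → (s1, bbba, X$)
  read b, top X: go to s1, push ε → (s1, bba, $)
  read b, top $: go to s2, push XX$ → (s2, ba, XX$)
  read b, top X: go to s1, push XX → (s1, a, XXX$)
  read a, top X: go to s0, push X → (s0, ε, XXX$)
All input consumed in state s0 with stack XXX$.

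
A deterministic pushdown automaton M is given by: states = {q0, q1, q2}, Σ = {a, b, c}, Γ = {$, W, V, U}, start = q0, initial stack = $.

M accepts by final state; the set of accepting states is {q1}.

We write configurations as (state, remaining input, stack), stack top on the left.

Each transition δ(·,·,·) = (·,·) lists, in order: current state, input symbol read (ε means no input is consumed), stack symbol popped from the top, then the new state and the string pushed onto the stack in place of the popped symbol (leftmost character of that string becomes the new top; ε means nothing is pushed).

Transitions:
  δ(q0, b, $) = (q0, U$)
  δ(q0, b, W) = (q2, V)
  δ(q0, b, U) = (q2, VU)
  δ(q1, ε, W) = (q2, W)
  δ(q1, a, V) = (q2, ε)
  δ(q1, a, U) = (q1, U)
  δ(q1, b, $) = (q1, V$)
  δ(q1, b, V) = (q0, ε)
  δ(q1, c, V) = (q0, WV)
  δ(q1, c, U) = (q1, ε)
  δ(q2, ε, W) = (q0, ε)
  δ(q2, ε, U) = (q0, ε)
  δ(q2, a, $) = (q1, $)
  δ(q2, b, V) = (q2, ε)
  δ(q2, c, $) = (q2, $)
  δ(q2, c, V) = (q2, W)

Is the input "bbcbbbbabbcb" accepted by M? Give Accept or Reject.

(q0, bbcbbbbabbcb, $)
  read b, top $: go to q0, push U$ → (q0, bcbbbbabbcb, U$)
  read b, top U: go to q2, push VU → (q2, cbbbbabbcb, VU$)
  read c, top V: go to q2, push W → (q2, bbbbabbcb, WU$)
  ε-move, top W: go to q0, push ε → (q0, bbbbabbcb, U$)
  read b, top U: go to q2, push VU → (q2, bbbabbcb, VU$)
  read b, top V: go to q2, push ε → (q2, bbabbcb, U$)
  ε-move, top U: go to q0, push ε → (q0, bbabbcb, $)
  read b, top $: go to q0, push U$ → (q0, babbcb, U$)
  read b, top U: go to q2, push VU → (q2, abbcb, VU$)
No transition applies at (q2, abbcb, VU$); input not fully consumed.

Reject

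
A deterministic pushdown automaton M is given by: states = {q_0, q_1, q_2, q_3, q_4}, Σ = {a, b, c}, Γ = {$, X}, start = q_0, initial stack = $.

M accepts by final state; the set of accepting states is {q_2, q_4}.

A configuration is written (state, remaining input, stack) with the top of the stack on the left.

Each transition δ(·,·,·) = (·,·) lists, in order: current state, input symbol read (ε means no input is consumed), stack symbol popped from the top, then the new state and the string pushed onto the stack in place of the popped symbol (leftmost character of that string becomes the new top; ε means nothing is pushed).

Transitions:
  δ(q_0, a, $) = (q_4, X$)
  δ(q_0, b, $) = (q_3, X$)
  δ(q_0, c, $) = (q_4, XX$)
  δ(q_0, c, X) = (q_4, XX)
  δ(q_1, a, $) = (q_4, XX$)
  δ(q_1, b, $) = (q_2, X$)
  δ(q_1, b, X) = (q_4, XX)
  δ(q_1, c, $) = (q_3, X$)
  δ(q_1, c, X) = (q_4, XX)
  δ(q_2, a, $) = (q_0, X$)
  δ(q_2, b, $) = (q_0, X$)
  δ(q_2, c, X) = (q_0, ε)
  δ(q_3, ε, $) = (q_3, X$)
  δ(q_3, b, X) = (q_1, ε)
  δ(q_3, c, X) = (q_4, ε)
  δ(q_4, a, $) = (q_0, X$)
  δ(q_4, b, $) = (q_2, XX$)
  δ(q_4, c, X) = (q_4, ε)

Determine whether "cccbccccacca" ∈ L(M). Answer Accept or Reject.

(q_0, cccbccccacca, $)
  read c, top $: go to q_4, push XX$ → (q_4, ccbccccacca, XX$)
  read c, top X: go to q_4, push ε → (q_4, cbccccacca, X$)
  read c, top X: go to q_4, push ε → (q_4, bccccacca, $)
  read b, top $: go to q_2, push XX$ → (q_2, ccccacca, XX$)
  read c, top X: go to q_0, push ε → (q_0, cccacca, X$)
  read c, top X: go to q_4, push XX → (q_4, ccacca, XX$)
  read c, top X: go to q_4, push ε → (q_4, cacca, X$)
  read c, top X: go to q_4, push ε → (q_4, acca, $)
  read a, top $: go to q_0, push X$ → (q_0, cca, X$)
  read c, top X: go to q_4, push XX → (q_4, ca, XX$)
  read c, top X: go to q_4, push ε → (q_4, a, X$)
No transition applies at (q_4, a, X$); input not fully consumed.

Reject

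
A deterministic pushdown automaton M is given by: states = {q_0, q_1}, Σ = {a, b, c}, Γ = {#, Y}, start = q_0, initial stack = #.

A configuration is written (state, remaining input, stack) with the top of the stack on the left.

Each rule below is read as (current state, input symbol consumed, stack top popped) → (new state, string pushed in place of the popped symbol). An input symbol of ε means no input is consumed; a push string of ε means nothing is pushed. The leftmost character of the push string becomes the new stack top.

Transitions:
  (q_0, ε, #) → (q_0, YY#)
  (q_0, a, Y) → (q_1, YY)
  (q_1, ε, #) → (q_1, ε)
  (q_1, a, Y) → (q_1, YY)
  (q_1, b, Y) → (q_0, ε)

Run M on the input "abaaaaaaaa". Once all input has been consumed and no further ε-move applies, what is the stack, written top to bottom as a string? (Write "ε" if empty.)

(q_0, abaaaaaaaa, #) ⊢ (q_0, abaaaaaaaa, YY#) ⊢ (q_1, baaaaaaaa, YYY#) ⊢ (q_0, aaaaaaaa, YY#) ⊢ (q_1, aaaaaaa, YYY#) ⊢ (q_1, aaaaaa, YYYY#) ⊢ (q_1, aaaaa, YYYYY#) ⊢ (q_1, aaaa, YYYYYY#) ⊢ (q_1, aaa, YYYYYYY#) ⊢ (q_1, aa, YYYYYYYY#) ⊢ (q_1, a, YYYYYYYYY#) ⊢ (q_1, ε, YYYYYYYYYY#)
All input consumed in state q_1 with stack YYYYYYYYYY#.

YYYYYYYYYY#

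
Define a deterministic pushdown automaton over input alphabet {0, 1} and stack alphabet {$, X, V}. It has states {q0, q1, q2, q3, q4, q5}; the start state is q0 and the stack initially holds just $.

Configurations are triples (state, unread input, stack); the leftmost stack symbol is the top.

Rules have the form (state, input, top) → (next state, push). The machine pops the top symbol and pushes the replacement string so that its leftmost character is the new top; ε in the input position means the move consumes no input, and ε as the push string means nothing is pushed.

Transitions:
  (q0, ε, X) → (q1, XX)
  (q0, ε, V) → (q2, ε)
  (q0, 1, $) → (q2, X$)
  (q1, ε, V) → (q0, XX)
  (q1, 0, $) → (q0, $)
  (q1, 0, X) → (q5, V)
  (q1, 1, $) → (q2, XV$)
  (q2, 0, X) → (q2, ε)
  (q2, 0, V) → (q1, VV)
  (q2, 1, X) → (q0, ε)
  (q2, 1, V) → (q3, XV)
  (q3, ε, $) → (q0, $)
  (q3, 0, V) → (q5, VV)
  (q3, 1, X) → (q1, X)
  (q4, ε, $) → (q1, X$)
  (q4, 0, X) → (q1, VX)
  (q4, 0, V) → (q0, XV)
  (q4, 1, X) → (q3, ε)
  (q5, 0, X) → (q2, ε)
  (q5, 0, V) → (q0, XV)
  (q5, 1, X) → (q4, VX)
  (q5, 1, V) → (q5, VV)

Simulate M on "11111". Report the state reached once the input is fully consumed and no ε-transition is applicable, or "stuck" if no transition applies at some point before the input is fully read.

(q0, 11111, $)
  read 1, top $: go to q2, push X$ → (q2, 1111, X$)
  read 1, top X: go to q0, push ε → (q0, 111, $)
  read 1, top $: go to q2, push X$ → (q2, 11, X$)
  read 1, top X: go to q0, push ε → (q0, 1, $)
  read 1, top $: go to q2, push X$ → (q2, ε, X$)
All input consumed; M is in state q2.

q2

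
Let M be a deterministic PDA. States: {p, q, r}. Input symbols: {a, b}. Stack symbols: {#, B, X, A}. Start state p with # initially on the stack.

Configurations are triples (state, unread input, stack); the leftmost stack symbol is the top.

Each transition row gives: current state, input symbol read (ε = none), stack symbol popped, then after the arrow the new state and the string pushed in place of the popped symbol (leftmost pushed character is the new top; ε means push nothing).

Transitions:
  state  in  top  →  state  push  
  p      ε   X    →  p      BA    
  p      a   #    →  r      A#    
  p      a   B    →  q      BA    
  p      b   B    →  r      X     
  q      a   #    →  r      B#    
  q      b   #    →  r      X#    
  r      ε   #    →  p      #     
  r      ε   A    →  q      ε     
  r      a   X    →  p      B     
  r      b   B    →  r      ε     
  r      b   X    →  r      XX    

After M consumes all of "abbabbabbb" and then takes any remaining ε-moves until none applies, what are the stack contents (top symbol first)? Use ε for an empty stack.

(p, abbabbabbb, #)
  read a, top #: go to r, push A# → (r, bbabbabbb, A#)
  ε-move, top A: go to q, push ε → (q, bbabbabbb, #)
  read b, top #: go to r, push X# → (r, babbabbb, X#)
  read b, top X: go to r, push XX → (r, abbabbb, XX#)
  read a, top X: go to p, push B → (p, bbabbb, BX#)
  read b, top B: go to r, push X → (r, babbb, XX#)
  read b, top X: go to r, push XX → (r, abbb, XXX#)
  read a, top X: go to p, push B → (p, bbb, BXX#)
  read b, top B: go to r, push X → (r, bb, XXX#)
  read b, top X: go to r, push XX → (r, b, XXXX#)
  read b, top X: go to r, push XX → (r, ε, XXXXX#)
All input consumed in state r with stack XXXXX#.

XXXXX#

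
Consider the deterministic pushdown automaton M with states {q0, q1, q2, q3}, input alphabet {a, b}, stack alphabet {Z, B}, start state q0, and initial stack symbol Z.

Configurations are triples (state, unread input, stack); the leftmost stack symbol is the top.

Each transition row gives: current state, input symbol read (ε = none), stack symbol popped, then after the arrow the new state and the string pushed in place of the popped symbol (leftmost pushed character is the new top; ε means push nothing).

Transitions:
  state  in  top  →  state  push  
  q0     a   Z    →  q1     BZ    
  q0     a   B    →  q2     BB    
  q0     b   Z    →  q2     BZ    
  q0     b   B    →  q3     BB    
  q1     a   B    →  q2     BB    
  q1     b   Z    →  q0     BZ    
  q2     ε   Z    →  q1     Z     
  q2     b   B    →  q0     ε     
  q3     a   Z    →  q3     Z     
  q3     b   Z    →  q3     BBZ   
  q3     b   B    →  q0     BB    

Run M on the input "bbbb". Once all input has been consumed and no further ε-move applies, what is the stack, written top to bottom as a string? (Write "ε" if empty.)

(q0, bbbb, Z)
  read b, top Z: go to q2, push BZ → (q2, bbb, BZ)
  read b, top B: go to q0, push ε → (q0, bb, Z)
  read b, top Z: go to q2, push BZ → (q2, b, BZ)
  read b, top B: go to q0, push ε → (q0, ε, Z)
All input consumed in state q0 with stack Z.

Z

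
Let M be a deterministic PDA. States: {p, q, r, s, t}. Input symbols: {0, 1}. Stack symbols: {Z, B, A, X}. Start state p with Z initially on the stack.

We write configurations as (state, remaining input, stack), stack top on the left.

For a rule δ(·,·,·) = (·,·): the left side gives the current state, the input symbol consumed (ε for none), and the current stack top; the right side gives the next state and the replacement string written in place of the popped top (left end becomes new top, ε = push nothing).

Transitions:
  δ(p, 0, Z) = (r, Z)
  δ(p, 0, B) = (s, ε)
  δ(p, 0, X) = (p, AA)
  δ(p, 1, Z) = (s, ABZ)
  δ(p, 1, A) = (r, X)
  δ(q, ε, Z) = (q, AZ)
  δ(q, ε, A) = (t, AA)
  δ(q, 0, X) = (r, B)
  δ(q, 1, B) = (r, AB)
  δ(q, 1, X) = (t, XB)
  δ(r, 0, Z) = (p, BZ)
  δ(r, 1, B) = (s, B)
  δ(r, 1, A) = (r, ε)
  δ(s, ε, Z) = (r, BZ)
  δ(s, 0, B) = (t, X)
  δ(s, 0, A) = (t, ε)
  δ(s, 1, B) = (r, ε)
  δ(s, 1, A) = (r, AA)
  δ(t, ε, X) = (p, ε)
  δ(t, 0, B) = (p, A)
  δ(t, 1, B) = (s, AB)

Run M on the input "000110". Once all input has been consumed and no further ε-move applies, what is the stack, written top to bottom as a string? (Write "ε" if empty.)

BZ

(p, 000110, Z)
  read 0, top Z: go to r, push Z → (r, 00110, Z)
  read 0, top Z: go to p, push BZ → (p, 0110, BZ)
  read 0, top B: go to s, push ε → (s, 110, Z)
  ε-move, top Z: go to r, push BZ → (r, 110, BZ)
  read 1, top B: go to s, push B → (s, 10, BZ)
  read 1, top B: go to r, push ε → (r, 0, Z)
  read 0, top Z: go to p, push BZ → (p, ε, BZ)
All input consumed in state p with stack BZ.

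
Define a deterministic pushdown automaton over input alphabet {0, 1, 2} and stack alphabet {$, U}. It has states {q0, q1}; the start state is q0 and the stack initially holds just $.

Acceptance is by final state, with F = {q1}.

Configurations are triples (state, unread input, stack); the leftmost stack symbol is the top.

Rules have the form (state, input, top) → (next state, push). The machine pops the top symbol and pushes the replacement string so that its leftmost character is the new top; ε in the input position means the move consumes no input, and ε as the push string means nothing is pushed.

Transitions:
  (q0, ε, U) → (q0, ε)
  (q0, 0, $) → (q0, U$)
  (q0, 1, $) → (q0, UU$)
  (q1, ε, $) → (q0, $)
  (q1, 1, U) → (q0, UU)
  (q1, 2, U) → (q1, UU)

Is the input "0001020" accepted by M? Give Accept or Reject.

(q0, 0001020, $)
  read 0, top $: go to q0, push U$ → (q0, 001020, U$)
  ε-move, top U: go to q0, push ε → (q0, 001020, $)
  read 0, top $: go to q0, push U$ → (q0, 01020, U$)
  ε-move, top U: go to q0, push ε → (q0, 01020, $)
  read 0, top $: go to q0, push U$ → (q0, 1020, U$)
  ε-move, top U: go to q0, push ε → (q0, 1020, $)
  read 1, top $: go to q0, push UU$ → (q0, 020, UU$)
  ε-move, top U: go to q0, push ε → (q0, 020, U$)
  ε-move, top U: go to q0, push ε → (q0, 020, $)
  read 0, top $: go to q0, push U$ → (q0, 20, U$)
  ε-move, top U: go to q0, push ε → (q0, 20, $)
No transition applies at (q0, 20, $); input not fully consumed.

Reject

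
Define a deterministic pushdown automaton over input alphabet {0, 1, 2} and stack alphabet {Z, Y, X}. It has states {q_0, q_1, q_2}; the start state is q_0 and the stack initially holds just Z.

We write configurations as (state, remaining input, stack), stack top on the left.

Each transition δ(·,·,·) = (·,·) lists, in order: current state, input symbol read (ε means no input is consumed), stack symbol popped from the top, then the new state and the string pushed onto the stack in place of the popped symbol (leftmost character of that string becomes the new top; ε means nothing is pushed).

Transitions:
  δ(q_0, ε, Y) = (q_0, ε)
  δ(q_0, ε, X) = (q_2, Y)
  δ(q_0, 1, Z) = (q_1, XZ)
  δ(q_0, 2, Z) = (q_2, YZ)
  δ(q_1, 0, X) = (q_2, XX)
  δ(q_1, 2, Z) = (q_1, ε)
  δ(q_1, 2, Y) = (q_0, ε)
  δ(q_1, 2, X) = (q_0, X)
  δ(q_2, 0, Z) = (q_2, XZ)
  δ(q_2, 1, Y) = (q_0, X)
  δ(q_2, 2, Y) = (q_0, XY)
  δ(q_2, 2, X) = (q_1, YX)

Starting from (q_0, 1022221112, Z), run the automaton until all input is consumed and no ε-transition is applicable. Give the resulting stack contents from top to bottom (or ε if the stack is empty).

(q_0, 1022221112, Z)
  read 1, top Z: go to q_1, push XZ → (q_1, 022221112, XZ)
  read 0, top X: go to q_2, push XX → (q_2, 22221112, XXZ)
  read 2, top X: go to q_1, push YX → (q_1, 2221112, YXXZ)
  read 2, top Y: go to q_0, push ε → (q_0, 221112, XXZ)
  ε-move, top X: go to q_2, push Y → (q_2, 221112, YXZ)
  read 2, top Y: go to q_0, push XY → (q_0, 21112, XYXZ)
  ε-move, top X: go to q_2, push Y → (q_2, 21112, YYXZ)
  read 2, top Y: go to q_0, push XY → (q_0, 1112, XYYXZ)
  ε-move, top X: go to q_2, push Y → (q_2, 1112, YYYXZ)
  read 1, top Y: go to q_0, push X → (q_0, 112, XYYXZ)
  ε-move, top X: go to q_2, push Y → (q_2, 112, YYYXZ)
  read 1, top Y: go to q_0, push X → (q_0, 12, XYYXZ)
  ε-move, top X: go to q_2, push Y → (q_2, 12, YYYXZ)
  read 1, top Y: go to q_0, push X → (q_0, 2, XYYXZ)
  ε-move, top X: go to q_2, push Y → (q_2, 2, YYYXZ)
  read 2, top Y: go to q_0, push XY → (q_0, ε, XYYYXZ)
  ε-move, top X: go to q_2, push Y → (q_2, ε, YYYYXZ)
All input consumed in state q_2 with stack YYYYXZ.

YYYYXZ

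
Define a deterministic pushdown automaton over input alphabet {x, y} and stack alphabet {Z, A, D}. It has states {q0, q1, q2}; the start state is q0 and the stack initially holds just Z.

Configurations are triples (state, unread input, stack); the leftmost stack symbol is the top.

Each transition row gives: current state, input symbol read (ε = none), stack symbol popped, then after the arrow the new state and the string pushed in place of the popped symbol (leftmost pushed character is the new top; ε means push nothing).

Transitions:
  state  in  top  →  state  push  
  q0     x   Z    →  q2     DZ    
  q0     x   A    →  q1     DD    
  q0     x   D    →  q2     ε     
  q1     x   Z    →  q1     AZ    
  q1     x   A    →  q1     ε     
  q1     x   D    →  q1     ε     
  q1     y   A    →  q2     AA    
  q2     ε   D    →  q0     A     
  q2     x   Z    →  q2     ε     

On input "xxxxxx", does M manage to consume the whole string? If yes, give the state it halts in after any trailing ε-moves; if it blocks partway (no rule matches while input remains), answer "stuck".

(q0, xxxxxx, Z) ⊢ (q2, xxxxx, DZ) ⊢ (q0, xxxxx, AZ) ⊢ (q1, xxxx, DDZ) ⊢ (q1, xxx, DZ) ⊢ (q1, xx, Z) ⊢ (q1, x, AZ) ⊢ (q1, ε, Z)
All input consumed; M is in state q1.

q1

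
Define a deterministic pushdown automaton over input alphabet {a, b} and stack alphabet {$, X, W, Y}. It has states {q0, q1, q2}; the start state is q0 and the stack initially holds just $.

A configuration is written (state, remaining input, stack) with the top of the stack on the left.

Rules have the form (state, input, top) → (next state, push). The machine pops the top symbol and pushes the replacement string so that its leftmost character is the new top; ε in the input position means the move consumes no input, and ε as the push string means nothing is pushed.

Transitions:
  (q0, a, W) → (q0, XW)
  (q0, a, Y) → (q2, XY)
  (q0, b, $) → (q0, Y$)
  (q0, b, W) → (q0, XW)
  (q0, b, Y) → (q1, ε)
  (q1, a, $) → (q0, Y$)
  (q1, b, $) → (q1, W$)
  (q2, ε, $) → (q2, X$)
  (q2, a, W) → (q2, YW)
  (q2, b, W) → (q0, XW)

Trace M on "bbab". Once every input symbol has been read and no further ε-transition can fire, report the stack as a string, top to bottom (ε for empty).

$

(q0, bbab, $) ⊢ (q0, bab, Y$) ⊢ (q1, ab, $) ⊢ (q0, b, Y$) ⊢ (q1, ε, $)
All input consumed in state q1 with stack $.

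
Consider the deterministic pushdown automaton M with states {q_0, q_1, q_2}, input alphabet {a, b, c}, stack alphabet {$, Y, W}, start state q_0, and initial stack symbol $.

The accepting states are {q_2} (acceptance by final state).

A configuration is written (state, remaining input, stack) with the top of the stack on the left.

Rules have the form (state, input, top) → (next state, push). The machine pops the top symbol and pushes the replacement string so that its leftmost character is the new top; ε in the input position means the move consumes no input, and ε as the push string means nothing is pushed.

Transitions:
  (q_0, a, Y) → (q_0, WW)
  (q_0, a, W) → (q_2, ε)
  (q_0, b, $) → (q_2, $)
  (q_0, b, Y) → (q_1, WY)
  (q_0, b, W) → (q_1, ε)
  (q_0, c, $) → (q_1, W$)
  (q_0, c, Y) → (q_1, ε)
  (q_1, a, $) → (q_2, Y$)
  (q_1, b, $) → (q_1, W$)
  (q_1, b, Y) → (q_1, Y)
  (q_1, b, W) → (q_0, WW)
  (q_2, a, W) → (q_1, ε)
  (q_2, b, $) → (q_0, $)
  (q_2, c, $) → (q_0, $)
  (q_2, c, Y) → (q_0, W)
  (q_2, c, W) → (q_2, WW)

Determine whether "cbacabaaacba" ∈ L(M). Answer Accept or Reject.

(q_0, cbacabaaacba, $) ⊢ (q_1, bacabaaacba, W$) ⊢ (q_0, acabaaacba, WW$) ⊢ (q_2, cabaaacba, W$) ⊢ (q_2, abaaacba, WW$) ⊢ (q_1, baaacba, W$) ⊢ (q_0, aaacba, WW$) ⊢ (q_2, aacba, W$) ⊢ (q_1, acba, $) ⊢ (q_2, cba, Y$) ⊢ (q_0, ba, W$) ⊢ (q_1, a, $) ⊢ (q_2, ε, Y$)
All input consumed; state q_2 ∈ F.

Accept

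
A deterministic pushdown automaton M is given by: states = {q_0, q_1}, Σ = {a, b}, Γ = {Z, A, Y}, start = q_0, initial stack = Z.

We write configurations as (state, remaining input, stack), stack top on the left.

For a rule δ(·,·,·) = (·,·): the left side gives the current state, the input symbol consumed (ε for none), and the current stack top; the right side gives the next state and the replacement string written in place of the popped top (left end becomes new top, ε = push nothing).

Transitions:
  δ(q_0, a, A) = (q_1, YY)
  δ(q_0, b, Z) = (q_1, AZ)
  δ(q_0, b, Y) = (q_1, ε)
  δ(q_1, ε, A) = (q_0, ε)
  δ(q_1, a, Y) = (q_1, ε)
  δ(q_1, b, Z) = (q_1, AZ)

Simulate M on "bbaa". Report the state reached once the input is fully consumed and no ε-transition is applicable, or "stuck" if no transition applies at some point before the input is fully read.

stuck

(q_0, bbaa, Z)
  read b, top Z: go to q_1, push AZ → (q_1, baa, AZ)
  ε-move, top A: go to q_0, push ε → (q_0, baa, Z)
  read b, top Z: go to q_1, push AZ → (q_1, aa, AZ)
  ε-move, top A: go to q_0, push ε → (q_0, aa, Z)
No transition for (q_0, a, top Z); M blocks with input aa remaining.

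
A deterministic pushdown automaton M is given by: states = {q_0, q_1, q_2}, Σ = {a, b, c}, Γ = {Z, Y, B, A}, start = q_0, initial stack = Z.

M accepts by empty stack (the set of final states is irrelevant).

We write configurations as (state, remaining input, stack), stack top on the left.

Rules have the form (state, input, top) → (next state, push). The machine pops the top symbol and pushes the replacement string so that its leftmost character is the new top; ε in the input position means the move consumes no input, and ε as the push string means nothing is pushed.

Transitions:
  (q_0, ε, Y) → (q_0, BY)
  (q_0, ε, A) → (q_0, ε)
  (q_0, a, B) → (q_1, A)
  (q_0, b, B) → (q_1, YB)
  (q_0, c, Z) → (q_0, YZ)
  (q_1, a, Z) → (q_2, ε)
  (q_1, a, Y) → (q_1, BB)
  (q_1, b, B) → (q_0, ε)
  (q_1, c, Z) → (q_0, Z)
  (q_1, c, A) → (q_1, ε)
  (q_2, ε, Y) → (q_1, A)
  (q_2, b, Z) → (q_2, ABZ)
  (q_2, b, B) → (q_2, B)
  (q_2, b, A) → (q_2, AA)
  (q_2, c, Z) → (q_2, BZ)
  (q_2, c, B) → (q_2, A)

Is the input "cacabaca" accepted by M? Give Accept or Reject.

Accept

(q_0, cacabaca, Z)
  read c, top Z: go to q_0, push YZ → (q_0, acabaca, YZ)
  ε-move, top Y: go to q_0, push BY → (q_0, acabaca, BYZ)
  read a, top B: go to q_1, push A → (q_1, cabaca, AYZ)
  read c, top A: go to q_1, push ε → (q_1, abaca, YZ)
  read a, top Y: go to q_1, push BB → (q_1, baca, BBZ)
  read b, top B: go to q_0, push ε → (q_0, aca, BZ)
  read a, top B: go to q_1, push A → (q_1, ca, AZ)
  read c, top A: go to q_1, push ε → (q_1, a, Z)
  read a, top Z: go to q_2, push ε → (q_2, ε, ε)
All input consumed and the stack is empty.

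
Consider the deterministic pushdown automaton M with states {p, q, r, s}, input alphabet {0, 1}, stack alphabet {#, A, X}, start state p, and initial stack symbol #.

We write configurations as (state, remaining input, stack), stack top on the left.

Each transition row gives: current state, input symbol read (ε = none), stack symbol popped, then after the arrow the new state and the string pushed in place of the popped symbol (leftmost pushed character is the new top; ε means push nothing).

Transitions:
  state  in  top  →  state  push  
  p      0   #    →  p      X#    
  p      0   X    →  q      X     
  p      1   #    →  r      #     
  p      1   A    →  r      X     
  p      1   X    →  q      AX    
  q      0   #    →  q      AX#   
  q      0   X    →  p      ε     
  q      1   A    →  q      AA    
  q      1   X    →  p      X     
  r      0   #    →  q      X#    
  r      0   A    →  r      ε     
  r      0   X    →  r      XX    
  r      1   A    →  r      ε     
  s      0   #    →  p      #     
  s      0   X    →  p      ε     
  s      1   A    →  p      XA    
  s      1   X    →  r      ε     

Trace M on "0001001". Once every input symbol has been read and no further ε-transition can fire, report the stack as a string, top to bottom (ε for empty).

#

(p, 0001001, #)
  read 0, top #: go to p, push X# → (p, 001001, X#)
  read 0, top X: go to q, push X → (q, 01001, X#)
  read 0, top X: go to p, push ε → (p, 1001, #)
  read 1, top #: go to r, push # → (r, 001, #)
  read 0, top #: go to q, push X# → (q, 01, X#)
  read 0, top X: go to p, push ε → (p, 1, #)
  read 1, top #: go to r, push # → (r, ε, #)
All input consumed in state r with stack #.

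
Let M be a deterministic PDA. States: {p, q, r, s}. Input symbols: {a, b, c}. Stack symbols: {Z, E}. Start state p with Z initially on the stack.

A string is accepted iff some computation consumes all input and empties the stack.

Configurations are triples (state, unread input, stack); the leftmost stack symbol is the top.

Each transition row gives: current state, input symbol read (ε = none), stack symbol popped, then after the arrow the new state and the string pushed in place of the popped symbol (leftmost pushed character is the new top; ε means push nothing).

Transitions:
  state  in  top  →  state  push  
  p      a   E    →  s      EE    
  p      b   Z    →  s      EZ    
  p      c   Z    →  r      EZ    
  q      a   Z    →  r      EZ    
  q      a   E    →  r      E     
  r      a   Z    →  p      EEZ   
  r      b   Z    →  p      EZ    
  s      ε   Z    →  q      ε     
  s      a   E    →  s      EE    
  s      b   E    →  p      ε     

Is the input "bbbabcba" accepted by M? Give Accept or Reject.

(p, bbbabcba, Z)
  read b, top Z: go to s, push EZ → (s, bbabcba, EZ)
  read b, top E: go to p, push ε → (p, babcba, Z)
  read b, top Z: go to s, push EZ → (s, abcba, EZ)
  read a, top E: go to s, push EE → (s, bcba, EEZ)
  read b, top E: go to p, push ε → (p, cba, EZ)
No transition applies at (p, cba, EZ); input not fully consumed.

Reject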